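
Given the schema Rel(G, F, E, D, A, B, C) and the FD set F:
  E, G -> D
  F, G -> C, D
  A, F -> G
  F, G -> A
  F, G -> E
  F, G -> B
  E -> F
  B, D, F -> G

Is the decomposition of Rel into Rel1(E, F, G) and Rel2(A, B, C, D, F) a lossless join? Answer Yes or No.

Rel1 ∩ Rel2 = {F}; its closure under F is {F}.
Neither Rel1 nor Rel2 is contained in that closure, so the decomposition is lossy.

No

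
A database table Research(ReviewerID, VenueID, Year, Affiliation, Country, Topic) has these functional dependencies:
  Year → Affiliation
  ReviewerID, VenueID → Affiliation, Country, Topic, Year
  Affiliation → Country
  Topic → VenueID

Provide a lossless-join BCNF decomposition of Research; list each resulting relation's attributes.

{Affiliation, Country}; {Affiliation, Year}; {ReviewerID, Topic, Year}; {Topic, VenueID}

Candidate keys of the original relation: {ReviewerID, Topic}, {ReviewerID, VenueID}.
In {Affiliation, Country, ReviewerID, Topic, VenueID, Year}, {Year} is not a superkey ({Year}⁺ restricted to this set is {Affiliation, Country, Year}), so split on Year → Affiliation, Country into {Affiliation, Country, Year} and {ReviewerID, Topic, VenueID, Year}.
In {Affiliation, Country, Year}, {Affiliation} is not a superkey ({Affiliation}⁺ restricted to this set is {Affiliation, Country}), so split on Affiliation → Country into {Affiliation, Country} and {Affiliation, Year}.
{Affiliation, Country} has no BCNF violation.
{Affiliation, Year} has no BCNF violation.
In {ReviewerID, Topic, VenueID, Year}, {Topic} is not a superkey ({Topic}⁺ restricted to this set is {Topic, VenueID}), so split on Topic → VenueID into {Topic, VenueID} and {ReviewerID, Topic, Year}.
{Topic, VenueID} has no BCNF violation.
{ReviewerID, Topic, Year} has no BCNF violation.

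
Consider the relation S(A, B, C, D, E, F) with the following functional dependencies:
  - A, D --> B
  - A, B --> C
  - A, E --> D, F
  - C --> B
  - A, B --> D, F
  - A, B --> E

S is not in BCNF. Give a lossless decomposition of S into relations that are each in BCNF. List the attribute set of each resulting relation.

Candidate keys of the original relation: {A, B}, {A, C}, {A, D}, {A, E}.
{A, B, C, D, E, F}: {C} determines {B, C} here but is not a superkey — split on C --> B, giving {B, C} and {A, C, D, E, F}.
{B, C} has no BCNF violation.
{A, C, D, E, F} has no BCNF violation.

{A, C, D, E, F}; {B, C}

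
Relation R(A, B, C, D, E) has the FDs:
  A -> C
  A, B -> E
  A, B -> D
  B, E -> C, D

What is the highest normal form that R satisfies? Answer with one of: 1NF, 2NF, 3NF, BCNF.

Candidate key: {A, B}. Prime attributes: {A, B}.
A -> C: {A}⁺ = {A, C}, which is not all of the attributes, so the left side is not a superkey — BCNF is violated.
A -> C has non-prime {C} on the right and a non-superkey on the left, so 3NF fails.
The proper key subset {A} of {A, B} determines non-prime {C}, so the relation is not even in 2NF.

1NF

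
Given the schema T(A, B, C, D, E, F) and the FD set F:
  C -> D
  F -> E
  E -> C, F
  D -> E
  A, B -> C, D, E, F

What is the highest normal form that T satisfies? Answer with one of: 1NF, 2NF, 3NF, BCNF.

Candidate key: {A, B}. Prime attributes: {A, B}.
C -> D breaks BCNF: {C}⁺ = {C, D, E, F}, so {C} is not a superkey.
Because {D} is non-prime and the left side of C -> D is not a superkey, the relation is not in 3NF.
Checking every proper subset of each key, none determines a non-prime attribute — 2NF is satisfied.

2NF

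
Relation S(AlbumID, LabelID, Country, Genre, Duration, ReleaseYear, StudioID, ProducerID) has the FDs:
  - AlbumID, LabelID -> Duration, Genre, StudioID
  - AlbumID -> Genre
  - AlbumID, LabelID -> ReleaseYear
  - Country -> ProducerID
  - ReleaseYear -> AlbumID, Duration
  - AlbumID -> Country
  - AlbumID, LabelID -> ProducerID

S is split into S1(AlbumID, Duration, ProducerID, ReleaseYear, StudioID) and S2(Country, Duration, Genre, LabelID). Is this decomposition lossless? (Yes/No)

No

S1 ∩ S2 = {Duration}; its closure under F is {Duration}.
The closure covers neither S1 nor S2 entirely; the join is not lossless.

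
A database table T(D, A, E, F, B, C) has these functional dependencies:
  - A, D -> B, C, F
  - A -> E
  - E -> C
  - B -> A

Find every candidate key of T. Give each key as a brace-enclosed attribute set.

{A, D}, {B, D}

Attributes never on any right-hand side: {D} — every candidate key must contain it.
Closure of {A, D} is {A, B, C, D, E, F}, the whole schema; {A, D} is a candidate key.
Closure of {B, D} is {A, B, C, D, E, F}, the whole schema; {B, D} is a candidate key.
These are minimal and exhaustive — every other superkey contains one of them.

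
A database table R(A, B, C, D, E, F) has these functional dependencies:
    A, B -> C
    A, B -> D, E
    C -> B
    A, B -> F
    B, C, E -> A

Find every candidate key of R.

{A, B}, {A, C}, {C, E}

Closure of {A, B} is {A, B, C, D, E, F}, the whole schema; {A, B} is a candidate key.
Closure of {A, C} is {A, B, C, D, E, F}, the whole schema; {A, C} is a candidate key.
Closure of {C, E} is {A, B, C, D, E, F}, the whole schema; {C, E} is a candidate key.
No proper subset of any of these is a key, and no other minimal superkey exists.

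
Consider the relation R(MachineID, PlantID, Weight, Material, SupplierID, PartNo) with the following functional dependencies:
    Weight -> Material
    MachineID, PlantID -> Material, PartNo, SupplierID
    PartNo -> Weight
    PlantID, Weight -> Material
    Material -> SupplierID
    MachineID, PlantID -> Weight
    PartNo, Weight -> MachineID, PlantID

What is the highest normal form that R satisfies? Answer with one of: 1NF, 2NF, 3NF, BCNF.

Candidate keys: {MachineID, PlantID}, {PartNo}. Prime attributes: {MachineID, PartNo, PlantID}.
For Weight -> Material we have {Weight}⁺ = {Material, SupplierID, Weight}; {Weight} is not a superkey, so BCNF fails.
Because {Material} is non-prime and the left side of Weight -> Material is not a superkey, the relation is not in 3NF.
No non-prime attribute depends on a proper subset of any candidate key, so 2NF holds.

2NF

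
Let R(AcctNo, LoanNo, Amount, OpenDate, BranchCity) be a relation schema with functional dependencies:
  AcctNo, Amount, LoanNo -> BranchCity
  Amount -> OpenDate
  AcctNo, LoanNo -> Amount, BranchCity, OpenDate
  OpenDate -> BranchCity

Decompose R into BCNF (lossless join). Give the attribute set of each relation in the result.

Candidate key of the original relation: {AcctNo, LoanNo}.
In {AcctNo, Amount, BranchCity, LoanNo, OpenDate}, {Amount} is not a superkey ({Amount}⁺ restricted to this set is {Amount, BranchCity, OpenDate}), so split on Amount -> BranchCity, OpenDate into {Amount, BranchCity, OpenDate} and {AcctNo, Amount, LoanNo}.
In {Amount, BranchCity, OpenDate}, {OpenDate} is not a superkey ({OpenDate}⁺ restricted to this set is {BranchCity, OpenDate}), so split on OpenDate -> BranchCity into {BranchCity, OpenDate} and {Amount, OpenDate}.
{BranchCity, OpenDate}: every determinant is a superkey — BCNF.
{Amount, OpenDate}: every determinant is a superkey — BCNF.
{AcctNo, Amount, LoanNo}: every determinant is a superkey — BCNF.

{AcctNo, Amount, LoanNo}; {Amount, OpenDate}; {BranchCity, OpenDate}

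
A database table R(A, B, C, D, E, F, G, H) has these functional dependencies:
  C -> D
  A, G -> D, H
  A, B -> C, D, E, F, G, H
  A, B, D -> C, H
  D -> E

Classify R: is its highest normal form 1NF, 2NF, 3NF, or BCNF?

Candidate key: {A, B}. Prime attributes: {A, B}.
For C -> D we have {C}⁺ = {C, D, E}; {C} is not a superkey, so BCNF fails.
Because {D} is non-prime and the left side of C -> D is not a superkey, the relation is not in 3NF.
No non-prime attribute depends on a proper subset of any candidate key, so 2NF holds.

2NF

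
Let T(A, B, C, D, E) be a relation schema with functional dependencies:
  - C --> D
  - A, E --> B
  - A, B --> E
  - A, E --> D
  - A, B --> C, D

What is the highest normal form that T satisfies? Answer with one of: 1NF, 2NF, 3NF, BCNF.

2NF

Candidate keys: {A, B}, {A, E}. Prime attributes: {A, B, E}.
C --> D: {C}⁺ = {C, D}, which is not all of the attributes, so the left side is not a superkey — BCNF is violated.
C --> D has non-prime {D} on the right and a non-superkey on the left, so 3NF fails.
Checking every proper subset of each key, none determines a non-prime attribute — 2NF is satisfied.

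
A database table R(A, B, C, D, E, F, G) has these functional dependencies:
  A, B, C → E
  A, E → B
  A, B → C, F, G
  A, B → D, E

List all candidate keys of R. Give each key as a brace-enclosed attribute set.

{A, B}, {A, E}

{A} never appears on the right of any FD, so every key must include it.
{A, B} is a candidate key since {A, B}⁺ = {A, B, C, D, E, F, G} covers every attribute.
{A, E} is a candidate key since {A, E}⁺ = {A, B, C, D, E, F, G} covers every attribute.
No proper subset of any of these is a key, and no other minimal superkey exists.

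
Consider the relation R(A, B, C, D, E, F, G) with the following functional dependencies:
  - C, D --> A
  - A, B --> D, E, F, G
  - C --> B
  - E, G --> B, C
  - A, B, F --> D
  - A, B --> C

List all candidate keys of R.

{A, B}, {A, C}, {A, E, G}, {C, D}, {D, E, G}

{A, B} is a candidate key since {A, B}⁺ = {A, B, C, D, E, F, G} covers every attribute.
{A, C} is a candidate key since {A, C}⁺ = {A, B, C, D, E, F, G} covers every attribute.
{C, D} is a candidate key since {C, D}⁺ = {A, B, C, D, E, F, G} covers every attribute.
{A, E, G} is a candidate key since {A, E, G}⁺ = {A, B, C, D, E, F, G} covers every attribute.
{D, E, G} is a candidate key since {D, E, G}⁺ = {A, B, C, D, E, F, G} covers every attribute.
Any other superkey properly contains one of these, so there are no further candidate keys.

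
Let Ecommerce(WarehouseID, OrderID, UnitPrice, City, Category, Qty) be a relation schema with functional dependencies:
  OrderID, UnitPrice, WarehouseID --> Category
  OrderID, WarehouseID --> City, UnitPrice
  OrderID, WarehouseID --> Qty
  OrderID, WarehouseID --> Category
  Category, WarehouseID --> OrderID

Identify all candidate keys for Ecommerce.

{Category, WarehouseID}, {OrderID, WarehouseID}

Attributes never on any right-hand side: {WarehouseID} — every candidate key must contain it.
Closure of {Category, WarehouseID} is {Category, City, OrderID, Qty, UnitPrice, WarehouseID}, the whole schema; {Category, WarehouseID} is a candidate key.
Closure of {OrderID, WarehouseID} is {Category, City, OrderID, Qty, UnitPrice, WarehouseID}, the whole schema; {OrderID, WarehouseID} is a candidate key.
Any other superkey properly contains one of these, so there are no further candidate keys.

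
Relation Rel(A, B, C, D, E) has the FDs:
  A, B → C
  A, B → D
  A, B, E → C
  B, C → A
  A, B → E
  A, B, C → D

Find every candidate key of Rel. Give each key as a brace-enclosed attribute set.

{A, B}, {B, C}

Attributes never on any right-hand side: {B} — every candidate key must contain it.
{A, B}⁺ = {A, B, C, D, E}, which is every attribute, so {A, B} is a candidate key.
{B, C}⁺ = {A, B, C, D, E}, which is every attribute, so {B, C} is a candidate key.
These are minimal and exhaustive — every other superkey contains one of them.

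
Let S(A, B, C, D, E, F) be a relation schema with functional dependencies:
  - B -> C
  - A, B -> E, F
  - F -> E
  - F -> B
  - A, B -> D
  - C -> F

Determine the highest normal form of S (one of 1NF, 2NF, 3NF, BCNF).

1NF

Candidate keys: {A, B}, {A, C}, {A, F}. Prime attributes: {A, B, C, F}.
For B -> C we have {B}⁺ = {B, C, E, F}; {B} is not a superkey, so BCNF fails.
F -> E has non-prime {E} on the right and a non-superkey on the left, so 3NF fails.
Since {B} ⊂ {A, B} and {B}⁺ ⊇ {E} with {E} non-prime, there is a partial dependency; 2NF fails.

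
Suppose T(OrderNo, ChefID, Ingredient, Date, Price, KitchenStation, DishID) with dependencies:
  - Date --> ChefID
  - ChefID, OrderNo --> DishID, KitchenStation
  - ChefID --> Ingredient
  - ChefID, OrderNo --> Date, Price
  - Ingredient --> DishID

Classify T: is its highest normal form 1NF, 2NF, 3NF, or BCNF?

1NF

Candidate keys: {ChefID, OrderNo}, {Date, OrderNo}. Prime attributes: {ChefID, Date, OrderNo}.
Date --> ChefID breaks BCNF: {Date}⁺ = {ChefID, Date, DishID, Ingredient}, so {Date} is not a superkey.
ChefID --> Ingredient has non-prime {Ingredient} on the right and a non-superkey on the left, so 3NF fails.
The proper key subset {ChefID} of {ChefID, OrderNo} determines non-prime {DishID, Ingredient}, so the relation is not even in 2NF.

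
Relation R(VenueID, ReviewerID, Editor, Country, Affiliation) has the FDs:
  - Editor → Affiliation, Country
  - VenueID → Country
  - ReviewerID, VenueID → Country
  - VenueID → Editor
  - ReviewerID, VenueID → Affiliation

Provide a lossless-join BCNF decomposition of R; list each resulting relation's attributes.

{Affiliation, Country, Editor}; {Editor, VenueID}; {ReviewerID, VenueID}

Candidate key of the original relation: {ReviewerID, VenueID}.
Within {Affiliation, Country, Editor, ReviewerID, VenueID}: {Editor}⁺ ∩ {Affiliation, Country, Editor, ReviewerID, VenueID} = {Affiliation, Country, Editor}, not the whole set, so Editor → Affiliation, Country violates BCNF; decompose into {Affiliation, Country, Editor} and {Editor, ReviewerID, VenueID}.
{Affiliation, Country, Editor} is in BCNF.
Within {Editor, ReviewerID, VenueID}: {VenueID}⁺ ∩ {Editor, ReviewerID, VenueID} = {Editor, VenueID}, not the whole set, so VenueID → Editor violates BCNF; decompose into {Editor, VenueID} and {ReviewerID, VenueID}.
{Editor, VenueID} is in BCNF.
{ReviewerID, VenueID} is in BCNF.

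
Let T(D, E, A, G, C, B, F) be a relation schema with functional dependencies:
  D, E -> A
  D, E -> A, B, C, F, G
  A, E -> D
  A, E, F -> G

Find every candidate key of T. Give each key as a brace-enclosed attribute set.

{A, E}, {D, E}

No FD produces {E}, so it must be in every candidate key.
{A, E}⁺ = {A, B, C, D, E, F, G} — all of the relation — so {A, E} is a candidate key.
{D, E}⁺ = {A, B, C, D, E, F, G} — all of the relation — so {D, E} is a candidate key.
Any other superkey properly contains one of these, so there are no further candidate keys.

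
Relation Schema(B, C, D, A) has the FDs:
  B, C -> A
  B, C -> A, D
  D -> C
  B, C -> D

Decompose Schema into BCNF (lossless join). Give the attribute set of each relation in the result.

Candidate keys of the original relation: {B, C}, {B, D}.
In {A, B, C, D}, {D} is not a superkey ({D}⁺ restricted to this set is {C, D}), so split on D -> C into {C, D} and {A, B, D}.
{C, D} has no BCNF violation.
{A, B, D} has no BCNF violation.

{A, B, D}; {C, D}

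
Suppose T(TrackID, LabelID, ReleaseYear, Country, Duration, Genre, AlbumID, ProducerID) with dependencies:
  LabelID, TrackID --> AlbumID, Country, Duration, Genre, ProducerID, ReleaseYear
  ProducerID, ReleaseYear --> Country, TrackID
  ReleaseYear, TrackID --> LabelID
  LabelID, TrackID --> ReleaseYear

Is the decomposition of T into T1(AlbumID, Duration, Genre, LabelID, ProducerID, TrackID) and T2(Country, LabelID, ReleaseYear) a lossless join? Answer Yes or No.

No

T1 ∩ T2 = {LabelID}; its closure under F is {LabelID}.
T1 ⊄ {LabelID} and T2 ⊄ {LabelID}, so the split is lossy.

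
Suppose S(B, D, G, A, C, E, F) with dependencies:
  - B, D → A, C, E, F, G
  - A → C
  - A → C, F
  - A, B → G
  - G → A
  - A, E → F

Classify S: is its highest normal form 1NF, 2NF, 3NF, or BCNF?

Candidate key: {B, D}. Prime attributes: {B, D}.
For A → C we have {A}⁺ = {A, C, F}; {A} is not a superkey, so BCNF fails.
Because {C} is non-prime and the left side of A → C is not a superkey, the relation is not in 3NF.
No proper subset of a key has a non-prime attribute in its closure, so there is no partial dependency; 2NF holds.

2NF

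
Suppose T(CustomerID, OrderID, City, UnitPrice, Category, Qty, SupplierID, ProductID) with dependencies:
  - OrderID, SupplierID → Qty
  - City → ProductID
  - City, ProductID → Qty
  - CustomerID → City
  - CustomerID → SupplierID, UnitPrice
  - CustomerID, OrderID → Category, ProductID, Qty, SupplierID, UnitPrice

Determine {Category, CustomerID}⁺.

{Category, City, CustomerID, ProductID, Qty, SupplierID, UnitPrice}

Start with {Category, CustomerID}.
CustomerID → City applies; add {City} → now {Category, City, CustomerID}.
CustomerID → SupplierID, UnitPrice applies; add {SupplierID, UnitPrice} → now {Category, City, CustomerID, SupplierID, UnitPrice}.
City → ProductID applies; add {ProductID} → now {Category, City, CustomerID, ProductID, SupplierID, UnitPrice}.
City, ProductID → Qty applies; add {Qty} → now {Category, City, CustomerID, ProductID, Qty, SupplierID, UnitPrice}.
No further FD applies.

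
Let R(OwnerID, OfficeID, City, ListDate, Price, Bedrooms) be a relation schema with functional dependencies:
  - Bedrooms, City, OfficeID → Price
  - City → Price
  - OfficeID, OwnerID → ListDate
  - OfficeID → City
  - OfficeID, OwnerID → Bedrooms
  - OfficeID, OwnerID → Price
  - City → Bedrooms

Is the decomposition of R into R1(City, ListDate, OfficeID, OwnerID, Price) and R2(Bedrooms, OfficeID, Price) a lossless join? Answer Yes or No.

Yes

The shared attributes are {OfficeID, Price} and {OfficeID, Price}⁺ = {Bedrooms, City, OfficeID, Price}.
R2 is contained in that closure, so R1 ∩ R2 → R2 holds and the join is lossless.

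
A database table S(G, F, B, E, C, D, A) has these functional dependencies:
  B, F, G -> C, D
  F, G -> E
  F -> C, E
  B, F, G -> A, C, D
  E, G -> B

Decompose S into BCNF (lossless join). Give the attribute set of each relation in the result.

{A, B, D, F, G}; {C, E, F}

Candidate key of the original relation: {F, G}.
Within {A, B, C, D, E, F, G}: {F}⁺ ∩ {A, B, C, D, E, F, G} = {C, E, F}, not the whole set, so F -> C, E violates BCNF; decompose into {C, E, F} and {A, B, D, F, G}.
{C, E, F} is in BCNF.
{A, B, D, F, G} is in BCNF.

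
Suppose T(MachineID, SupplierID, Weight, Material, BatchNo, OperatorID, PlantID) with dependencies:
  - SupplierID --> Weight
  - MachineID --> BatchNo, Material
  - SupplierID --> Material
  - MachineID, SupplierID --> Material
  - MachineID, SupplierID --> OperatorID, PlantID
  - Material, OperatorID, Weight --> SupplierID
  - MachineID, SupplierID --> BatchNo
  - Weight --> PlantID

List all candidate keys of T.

Attributes never on any right-hand side: {MachineID} — every candidate key must contain it.
Closure of {MachineID, SupplierID} is {BatchNo, MachineID, Material, OperatorID, PlantID, SupplierID, Weight}, the whole schema; {MachineID, SupplierID} is a candidate key.
Closure of {MachineID, OperatorID, Weight} is {BatchNo, MachineID, Material, OperatorID, PlantID, SupplierID, Weight}, the whole schema; {MachineID, OperatorID, Weight} is a candidate key.
No proper subset of any of these is a key, and no other minimal superkey exists.

{MachineID, OperatorID, Weight}, {MachineID, SupplierID}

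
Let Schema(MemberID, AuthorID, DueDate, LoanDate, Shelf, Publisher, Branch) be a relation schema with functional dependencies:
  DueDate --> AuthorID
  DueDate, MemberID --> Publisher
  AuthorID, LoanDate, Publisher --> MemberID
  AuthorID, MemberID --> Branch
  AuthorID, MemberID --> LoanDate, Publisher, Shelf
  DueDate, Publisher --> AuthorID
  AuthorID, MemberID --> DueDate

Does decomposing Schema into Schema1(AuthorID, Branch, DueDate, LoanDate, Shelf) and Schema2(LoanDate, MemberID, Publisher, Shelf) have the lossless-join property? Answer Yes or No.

The shared attributes are {LoanDate, Shelf} and {LoanDate, Shelf}⁺ = {LoanDate, Shelf}.
The closure covers neither Schema1 nor Schema2 entirely; the join is not lossless.

No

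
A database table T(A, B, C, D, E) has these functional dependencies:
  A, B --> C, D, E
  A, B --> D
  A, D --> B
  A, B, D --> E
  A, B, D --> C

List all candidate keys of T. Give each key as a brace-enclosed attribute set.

{A, B}, {A, D}

Attributes never on any right-hand side: {A} — every candidate key must contain it.
{A, B}⁺ = {A, B, C, D, E} — all of the relation — so {A, B} is a candidate key.
{A, D}⁺ = {A, B, C, D, E} — all of the relation — so {A, D} is a candidate key.
These are minimal and exhaustive — every other superkey contains one of them.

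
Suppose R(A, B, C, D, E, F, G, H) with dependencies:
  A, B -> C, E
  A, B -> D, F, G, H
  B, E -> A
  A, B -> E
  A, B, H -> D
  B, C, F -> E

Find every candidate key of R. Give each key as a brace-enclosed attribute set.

{A, B}, {B, C, F}, {B, E}

{B} never appears on the right of any FD, so every key must include it.
{A, B}⁺ = {A, B, C, D, E, F, G, H} — all of the relation — so {A, B} is a candidate key.
{B, E}⁺ = {A, B, C, D, E, F, G, H} — all of the relation — so {B, E} is a candidate key.
{B, C, F}⁺ = {A, B, C, D, E, F, G, H} — all of the relation — so {B, C, F} is a candidate key.
Any other superkey properly contains one of these, so there are no further candidate keys.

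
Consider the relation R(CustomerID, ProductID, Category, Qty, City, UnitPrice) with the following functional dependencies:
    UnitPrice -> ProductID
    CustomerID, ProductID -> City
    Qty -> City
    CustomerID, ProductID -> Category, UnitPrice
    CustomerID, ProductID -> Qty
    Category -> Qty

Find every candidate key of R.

{CustomerID} never appears on the right of any FD, so every key must include it.
{CustomerID, ProductID}⁺ = {Category, City, CustomerID, ProductID, Qty, UnitPrice}, which is every attribute, so {CustomerID, ProductID} is a candidate key.
{CustomerID, UnitPrice}⁺ = {Category, City, CustomerID, ProductID, Qty, UnitPrice}, which is every attribute, so {CustomerID, UnitPrice} is a candidate key.
No proper subset of any of these is a key, and no other minimal superkey exists.

{CustomerID, ProductID}, {CustomerID, UnitPrice}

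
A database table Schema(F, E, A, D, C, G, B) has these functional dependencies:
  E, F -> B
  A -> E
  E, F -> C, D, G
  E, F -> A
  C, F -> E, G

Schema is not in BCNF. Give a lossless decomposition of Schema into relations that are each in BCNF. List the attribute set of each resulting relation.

{A, B, C, D, F, G}; {A, E}

Candidate keys of the original relation: {A, F}, {C, F}, {E, F}.
Within {A, B, C, D, E, F, G}: {A}⁺ ∩ {A, B, C, D, E, F, G} = {A, E}, not the whole set, so A -> E violates BCNF; decompose into {A, E} and {A, B, C, D, F, G}.
{A, E}: every determinant is a superkey — BCNF.
{A, B, C, D, F, G}: every determinant is a superkey — BCNF.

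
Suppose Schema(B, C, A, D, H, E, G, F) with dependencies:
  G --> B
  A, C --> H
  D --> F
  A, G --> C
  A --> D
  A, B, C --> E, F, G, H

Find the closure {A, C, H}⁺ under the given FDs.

Start with {A, C, H}.
A --> D applies; add {D} → now {A, C, D, H}.
D --> F applies; add {F} → now {A, C, D, F, H}.
No further FD applies.

{A, C, D, F, H}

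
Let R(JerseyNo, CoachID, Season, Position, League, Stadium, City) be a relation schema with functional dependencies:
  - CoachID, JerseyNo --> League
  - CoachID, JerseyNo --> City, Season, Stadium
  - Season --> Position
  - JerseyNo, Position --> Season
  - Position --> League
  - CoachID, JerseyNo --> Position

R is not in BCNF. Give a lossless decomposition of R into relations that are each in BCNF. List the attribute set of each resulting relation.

{City, CoachID, JerseyNo, Season, Stadium}; {League, Position}; {Position, Season}

Candidate key of the original relation: {CoachID, JerseyNo}.
Within {City, CoachID, JerseyNo, League, Position, Season, Stadium}: {Season}⁺ ∩ {City, CoachID, JerseyNo, League, Position, Season, Stadium} = {League, Position, Season}, not the whole set, so Season --> League, Position violates BCNF; decompose into {League, Position, Season} and {City, CoachID, JerseyNo, Season, Stadium}.
Within {League, Position, Season}: {Position}⁺ ∩ {League, Position, Season} = {League, Position}, not the whole set, so Position --> League violates BCNF; decompose into {League, Position} and {Position, Season}.
{League, Position} is in BCNF.
{Position, Season} is in BCNF.
{City, CoachID, JerseyNo, Season, Stadium} is in BCNF.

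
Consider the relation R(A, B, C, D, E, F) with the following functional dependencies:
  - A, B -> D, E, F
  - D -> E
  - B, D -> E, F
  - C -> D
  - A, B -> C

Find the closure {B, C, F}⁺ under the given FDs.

{B, C, D, E, F}

Start with {B, C, F}.
C -> D applies; add {D} → now {B, C, D, F}.
D -> E applies; add {E} → now {B, C, D, E, F}.
No further FD applies.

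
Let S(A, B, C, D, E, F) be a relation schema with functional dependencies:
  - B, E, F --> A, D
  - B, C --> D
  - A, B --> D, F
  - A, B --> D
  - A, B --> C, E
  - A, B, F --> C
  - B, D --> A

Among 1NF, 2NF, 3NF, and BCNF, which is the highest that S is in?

Candidate keys: {A, B}, {B, C}, {B, D}, {B, E, F}. Prime attributes: {A, B, C, D, E, F}.
The left-hand side of every FD is a superkey, so BCNF is satisfied.

BCNF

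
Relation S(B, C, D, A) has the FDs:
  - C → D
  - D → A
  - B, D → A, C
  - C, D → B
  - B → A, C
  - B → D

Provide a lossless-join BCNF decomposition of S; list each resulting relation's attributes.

Candidate keys of the original relation: {B}, {C}.
Within {A, B, C, D}: {D}⁺ ∩ {A, B, C, D} = {A, D}, not the whole set, so D → A violates BCNF; decompose into {A, D} and {B, C, D}.
{A, D} has no BCNF violation.
{B, C, D} has no BCNF violation.

{A, D}; {B, C, D}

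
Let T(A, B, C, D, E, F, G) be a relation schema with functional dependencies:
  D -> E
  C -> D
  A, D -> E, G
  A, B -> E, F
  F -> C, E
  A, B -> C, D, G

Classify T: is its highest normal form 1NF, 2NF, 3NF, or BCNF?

Candidate key: {A, B}. Prime attributes: {A, B}.
D -> E: {D}⁺ = {D, E}, which is not all of the attributes, so the left side is not a superkey — BCNF is violated.
D -> E determines the non-prime attribute {E} from a non-superkey — 3NF is violated.
Checking every proper subset of each key, none determines a non-prime attribute — 2NF is satisfied.

2NF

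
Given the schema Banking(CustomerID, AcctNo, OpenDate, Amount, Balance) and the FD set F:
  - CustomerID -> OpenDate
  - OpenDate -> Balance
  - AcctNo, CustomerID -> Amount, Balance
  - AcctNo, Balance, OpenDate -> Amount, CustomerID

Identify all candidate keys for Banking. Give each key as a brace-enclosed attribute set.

Attributes never on any right-hand side: {AcctNo} — every candidate key must contain it.
Closure of {AcctNo, CustomerID} is {AcctNo, Amount, Balance, CustomerID, OpenDate}, the whole schema; {AcctNo, CustomerID} is a candidate key.
Closure of {AcctNo, OpenDate} is {AcctNo, Amount, Balance, CustomerID, OpenDate}, the whole schema; {AcctNo, OpenDate} is a candidate key.
Any other superkey properly contains one of these, so there are no further candidate keys.

{AcctNo, CustomerID}, {AcctNo, OpenDate}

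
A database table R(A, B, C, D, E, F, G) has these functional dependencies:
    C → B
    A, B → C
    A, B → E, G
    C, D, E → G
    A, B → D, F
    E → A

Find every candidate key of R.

{A, B} is a candidate key since {A, B}⁺ = {A, B, C, D, E, F, G} covers every attribute.
{A, C} is a candidate key since {A, C}⁺ = {A, B, C, D, E, F, G} covers every attribute.
{B, E} is a candidate key since {B, E}⁺ = {A, B, C, D, E, F, G} covers every attribute.
{C, E} is a candidate key since {C, E}⁺ = {A, B, C, D, E, F, G} covers every attribute.
These are minimal and exhaustive — every other superkey contains one of them.

{A, B}, {A, C}, {B, E}, {C, E}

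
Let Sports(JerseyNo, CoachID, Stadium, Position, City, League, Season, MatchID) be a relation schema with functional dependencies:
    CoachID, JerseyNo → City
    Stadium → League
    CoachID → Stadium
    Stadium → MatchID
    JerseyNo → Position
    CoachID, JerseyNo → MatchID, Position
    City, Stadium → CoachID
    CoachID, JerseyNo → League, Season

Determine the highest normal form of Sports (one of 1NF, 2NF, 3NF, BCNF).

Candidate keys: {City, JerseyNo, Stadium}, {CoachID, JerseyNo}. Prime attributes: {City, CoachID, JerseyNo, Stadium}.
Stadium → League breaks BCNF: {Stadium}⁺ = {League, MatchID, Stadium}, so {Stadium} is not a superkey.
Stadium → League has non-prime {League} on the right and a non-superkey on the left, so 3NF fails.
{CoachID} is a proper subset of the key {CoachID, JerseyNo}, and {CoachID}⁺ contains the non-prime attributes {League, MatchID} — a partial dependency, so 2NF is violated.

1NF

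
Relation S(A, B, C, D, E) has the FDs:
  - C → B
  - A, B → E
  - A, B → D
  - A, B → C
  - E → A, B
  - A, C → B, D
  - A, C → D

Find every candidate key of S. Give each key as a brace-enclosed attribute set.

{A, B}, {A, C}, {E}

{E} is a candidate key since {E}⁺ = {A, B, C, D, E} covers every attribute.
{A, B} is a candidate key since {A, B}⁺ = {A, B, C, D, E} covers every attribute.
{A, C} is a candidate key since {A, C}⁺ = {A, B, C, D, E} covers every attribute.
Any other superkey properly contains one of these, so there are no further candidate keys.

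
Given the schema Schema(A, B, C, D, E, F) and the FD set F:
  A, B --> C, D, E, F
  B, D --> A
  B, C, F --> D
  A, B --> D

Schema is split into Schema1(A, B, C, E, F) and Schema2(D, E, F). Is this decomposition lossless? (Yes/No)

No

The shared attributes are {E, F} and {E, F}⁺ = {E, F}.
Schema1 ⊄ {E, F} and Schema2 ⊄ {E, F}, so the split is lossy.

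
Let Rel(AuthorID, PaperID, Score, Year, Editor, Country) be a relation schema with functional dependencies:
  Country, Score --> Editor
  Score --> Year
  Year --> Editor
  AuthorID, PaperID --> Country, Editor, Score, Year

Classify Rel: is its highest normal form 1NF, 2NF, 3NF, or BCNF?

2NF

Candidate key: {AuthorID, PaperID}. Prime attributes: {AuthorID, PaperID}.
Country, Score --> Editor breaks BCNF: {Country, Score}⁺ = {Country, Editor, Score, Year}, so {Country, Score} is not a superkey.
Country, Score --> Editor has non-prime {Editor} on the right and a non-superkey on the left, so 3NF fails.
Checking every proper subset of each key, none determines a non-prime attribute — 2NF is satisfied.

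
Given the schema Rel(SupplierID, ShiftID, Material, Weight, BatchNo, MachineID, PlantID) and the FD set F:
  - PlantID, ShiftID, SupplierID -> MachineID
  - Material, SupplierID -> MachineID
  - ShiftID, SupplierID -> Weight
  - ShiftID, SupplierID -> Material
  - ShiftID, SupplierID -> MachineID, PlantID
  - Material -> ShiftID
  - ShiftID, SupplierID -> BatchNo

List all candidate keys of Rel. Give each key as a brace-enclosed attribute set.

{Material, SupplierID}, {ShiftID, SupplierID}

No FD produces {SupplierID}, so it must be in every candidate key.
{Material, SupplierID} is a candidate key since {Material, SupplierID}⁺ = {BatchNo, MachineID, Material, PlantID, ShiftID, SupplierID, Weight} covers every attribute.
{ShiftID, SupplierID} is a candidate key since {ShiftID, SupplierID}⁺ = {BatchNo, MachineID, Material, PlantID, ShiftID, SupplierID, Weight} covers every attribute.
No proper subset of any of these is a key, and no other minimal superkey exists.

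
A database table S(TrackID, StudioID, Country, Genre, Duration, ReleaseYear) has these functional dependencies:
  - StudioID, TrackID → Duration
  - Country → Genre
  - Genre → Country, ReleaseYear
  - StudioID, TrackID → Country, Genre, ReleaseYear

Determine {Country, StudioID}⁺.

Start with {Country, StudioID}.
Country → Genre applies; add {Genre} → now {Country, Genre, StudioID}.
Genre → Country, ReleaseYear applies; add {ReleaseYear} → now {Country, Genre, ReleaseYear, StudioID}.
No further FD applies.

{Country, Genre, ReleaseYear, StudioID}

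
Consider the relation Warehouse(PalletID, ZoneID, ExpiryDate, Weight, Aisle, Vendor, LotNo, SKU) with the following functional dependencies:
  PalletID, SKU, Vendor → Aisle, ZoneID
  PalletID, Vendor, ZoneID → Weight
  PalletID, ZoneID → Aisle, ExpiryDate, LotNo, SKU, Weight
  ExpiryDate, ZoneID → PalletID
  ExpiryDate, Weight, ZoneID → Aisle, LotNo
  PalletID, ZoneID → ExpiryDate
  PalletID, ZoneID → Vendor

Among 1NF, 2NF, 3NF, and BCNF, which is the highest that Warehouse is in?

BCNF

Candidate keys: {ExpiryDate, ZoneID}, {PalletID, SKU, Vendor}, {PalletID, ZoneID}. Prime attributes: {ExpiryDate, PalletID, SKU, Vendor, ZoneID}.
Every FD has a superkey on the left, so the relation is in BCNF.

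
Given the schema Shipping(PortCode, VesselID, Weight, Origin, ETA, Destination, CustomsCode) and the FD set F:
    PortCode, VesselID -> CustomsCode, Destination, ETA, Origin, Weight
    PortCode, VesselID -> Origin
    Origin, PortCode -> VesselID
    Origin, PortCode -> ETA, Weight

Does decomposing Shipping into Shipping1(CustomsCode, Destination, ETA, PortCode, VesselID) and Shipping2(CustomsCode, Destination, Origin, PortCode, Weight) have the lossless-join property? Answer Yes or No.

Common attributes: {CustomsCode, Destination, PortCode}; their closure is {CustomsCode, Destination, PortCode}.
Neither Shipping1 nor Shipping2 is contained in that closure, so the decomposition is lossy.

No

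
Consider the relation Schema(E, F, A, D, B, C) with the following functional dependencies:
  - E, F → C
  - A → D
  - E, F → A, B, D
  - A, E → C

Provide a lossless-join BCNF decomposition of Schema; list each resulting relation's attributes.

{A, B, E, F}; {A, C, E}; {A, D}

Candidate key of the original relation: {E, F}.
Within {A, B, C, D, E, F}: {A}⁺ ∩ {A, B, C, D, E, F} = {A, D}, not the whole set, so A → D violates BCNF; decompose into {A, D} and {A, B, C, E, F}.
{A, D} is in BCNF.
Within {A, B, C, E, F}: {A, E}⁺ ∩ {A, B, C, E, F} = {A, C, E}, not the whole set, so A, E → C violates BCNF; decompose into {A, C, E} and {A, B, E, F}.
{A, C, E} is in BCNF.
{A, B, E, F} is in BCNF.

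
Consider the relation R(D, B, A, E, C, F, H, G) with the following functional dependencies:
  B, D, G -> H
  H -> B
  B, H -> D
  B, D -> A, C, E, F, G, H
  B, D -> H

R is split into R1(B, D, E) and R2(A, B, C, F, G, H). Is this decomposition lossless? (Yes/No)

No

R1 ∩ R2 = {B}; its closure under F is {B}.
Neither R1 nor R2 is contained in that closure, so the decomposition is lossy.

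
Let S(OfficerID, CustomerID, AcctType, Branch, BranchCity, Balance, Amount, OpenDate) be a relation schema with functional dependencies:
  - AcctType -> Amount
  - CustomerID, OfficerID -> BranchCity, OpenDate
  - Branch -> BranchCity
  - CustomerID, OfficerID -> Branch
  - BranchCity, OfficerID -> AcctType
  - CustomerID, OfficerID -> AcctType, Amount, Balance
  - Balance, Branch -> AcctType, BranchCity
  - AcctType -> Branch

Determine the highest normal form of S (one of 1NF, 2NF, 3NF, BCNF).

2NF

Candidate key: {CustomerID, OfficerID}. Prime attributes: {CustomerID, OfficerID}.
AcctType -> Amount: {AcctType}⁺ = {AcctType, Amount, Branch, BranchCity}, which is not all of the attributes, so the left side is not a superkey — BCNF is violated.
AcctType -> Amount determines the non-prime attribute {Amount} from a non-superkey — 3NF is violated.
No non-prime attribute depends on a proper subset of any candidate key, so 2NF holds.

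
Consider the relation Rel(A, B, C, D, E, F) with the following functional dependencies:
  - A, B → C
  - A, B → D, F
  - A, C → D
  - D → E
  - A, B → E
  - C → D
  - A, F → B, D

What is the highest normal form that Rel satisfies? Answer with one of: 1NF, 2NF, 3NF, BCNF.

2NF

Candidate keys: {A, B}, {A, F}. Prime attributes: {A, B, F}.
A, C → D: {A, C}⁺ = {A, C, D, E}, which is not all of the attributes, so the left side is not a superkey — BCNF is violated.
A, C → D determines the non-prime attribute {D} from a non-superkey — 3NF is violated.
No non-prime attribute depends on a proper subset of any candidate key, so 2NF holds.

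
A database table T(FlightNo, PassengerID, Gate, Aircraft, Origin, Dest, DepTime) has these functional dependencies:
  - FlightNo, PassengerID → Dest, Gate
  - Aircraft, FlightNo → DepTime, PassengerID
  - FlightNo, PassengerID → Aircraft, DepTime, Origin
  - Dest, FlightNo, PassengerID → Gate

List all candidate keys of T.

{Aircraft, FlightNo}, {FlightNo, PassengerID}

{FlightNo} never appears on the right of any FD, so every key must include it.
Closure of {Aircraft, FlightNo} is {Aircraft, DepTime, Dest, FlightNo, Gate, Origin, PassengerID}, the whole schema; {Aircraft, FlightNo} is a candidate key.
Closure of {FlightNo, PassengerID} is {Aircraft, DepTime, Dest, FlightNo, Gate, Origin, PassengerID}, the whole schema; {FlightNo, PassengerID} is a candidate key.
No proper subset of any of these is a key, and no other minimal superkey exists.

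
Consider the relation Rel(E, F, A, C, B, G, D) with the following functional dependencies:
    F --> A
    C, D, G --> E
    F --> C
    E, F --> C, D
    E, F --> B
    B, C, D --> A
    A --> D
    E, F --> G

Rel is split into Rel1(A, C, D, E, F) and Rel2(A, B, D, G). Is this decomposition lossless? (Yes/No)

No

Common attributes: {A, D}; their closure is {A, D}.
Neither Rel1 nor Rel2 is contained in that closure, so the decomposition is lossy.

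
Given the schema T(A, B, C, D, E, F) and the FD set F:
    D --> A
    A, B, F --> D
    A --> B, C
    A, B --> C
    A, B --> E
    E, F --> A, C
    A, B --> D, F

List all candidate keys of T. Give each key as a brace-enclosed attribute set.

{A}, {D}, {E, F}

{A} is a candidate key since {A}⁺ = {A, B, C, D, E, F} covers every attribute.
{D} is a candidate key since {D}⁺ = {A, B, C, D, E, F} covers every attribute.
{E, F} is a candidate key since {E, F}⁺ = {A, B, C, D, E, F} covers every attribute.
These are minimal and exhaustive — every other superkey contains one of them.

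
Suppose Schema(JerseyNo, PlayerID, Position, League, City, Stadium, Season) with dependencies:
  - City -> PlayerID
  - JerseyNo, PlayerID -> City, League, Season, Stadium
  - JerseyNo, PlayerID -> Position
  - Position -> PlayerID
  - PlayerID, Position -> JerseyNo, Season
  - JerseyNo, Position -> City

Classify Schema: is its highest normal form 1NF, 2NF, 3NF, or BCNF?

3NF

Candidate keys: {City, JerseyNo}, {JerseyNo, PlayerID}, {Position}. Prime attributes: {City, JerseyNo, PlayerID, Position}.
City -> PlayerID breaks BCNF: {City}⁺ = {City, PlayerID}, so {City} is not a superkey.
But every attribute on its right side ({PlayerID}) is prime, and the same holds for every other non-superkey FD, so 3NF still holds.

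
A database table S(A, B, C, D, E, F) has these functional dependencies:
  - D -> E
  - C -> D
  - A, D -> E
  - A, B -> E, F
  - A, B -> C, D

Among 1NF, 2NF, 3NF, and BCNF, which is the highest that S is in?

Candidate key: {A, B}. Prime attributes: {A, B}.
For D -> E we have {D}⁺ = {D, E}; {D} is not a superkey, so BCNF fails.
D -> E determines the non-prime attribute {E} from a non-superkey — 3NF is violated.
No non-prime attribute depends on a proper subset of any candidate key, so 2NF holds.

2NF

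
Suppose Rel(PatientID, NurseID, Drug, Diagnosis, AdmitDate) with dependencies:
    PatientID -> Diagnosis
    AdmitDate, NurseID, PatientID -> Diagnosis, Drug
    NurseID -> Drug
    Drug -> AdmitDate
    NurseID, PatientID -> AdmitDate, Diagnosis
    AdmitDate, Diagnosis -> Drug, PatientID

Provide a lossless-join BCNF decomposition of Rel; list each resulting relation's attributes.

Candidate keys of the original relation: {Diagnosis, NurseID}, {NurseID, PatientID}.
{AdmitDate, Diagnosis, Drug, NurseID, PatientID}: {PatientID} determines {Diagnosis, PatientID} here but is not a superkey — split on PatientID -> Diagnosis, giving {Diagnosis, PatientID} and {AdmitDate, Drug, NurseID, PatientID}.
{Diagnosis, PatientID}: every determinant is a superkey — BCNF.
{AdmitDate, Drug, NurseID, PatientID}: {NurseID} determines {AdmitDate, Drug, NurseID} here but is not a superkey — split on NurseID -> AdmitDate, Drug, giving {AdmitDate, Drug, NurseID} and {NurseID, PatientID}.
{AdmitDate, Drug, NurseID}: {Drug} determines {AdmitDate, Drug} here but is not a superkey — split on Drug -> AdmitDate, giving {AdmitDate, Drug} and {Drug, NurseID}.
{AdmitDate, Drug}: every determinant is a superkey — BCNF.
{Drug, NurseID}: every determinant is a superkey — BCNF.
{NurseID, PatientID}: every determinant is a superkey — BCNF.

{AdmitDate, Drug}; {Diagnosis, PatientID}; {Drug, NurseID}; {NurseID, PatientID}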